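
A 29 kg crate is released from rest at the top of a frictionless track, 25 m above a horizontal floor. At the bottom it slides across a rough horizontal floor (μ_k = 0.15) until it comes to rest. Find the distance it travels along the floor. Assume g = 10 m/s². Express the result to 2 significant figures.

Applying the work–energy principle:
At rest all PE has been dissipated by friction: mgh = μ_k m g d
d = h/μ_k = 25/0.15 = 166.7 m

d = 170 m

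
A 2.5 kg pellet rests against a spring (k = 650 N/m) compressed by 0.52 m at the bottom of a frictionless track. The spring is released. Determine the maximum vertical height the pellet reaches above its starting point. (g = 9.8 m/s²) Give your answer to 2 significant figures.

h = 3.6 m

Energy conservation from release to the highest point: ½kx² = mgh
h = kx²/(2mg) = (650)(0.52)²/(2 × 2.5 × 9.8) = 3.587 m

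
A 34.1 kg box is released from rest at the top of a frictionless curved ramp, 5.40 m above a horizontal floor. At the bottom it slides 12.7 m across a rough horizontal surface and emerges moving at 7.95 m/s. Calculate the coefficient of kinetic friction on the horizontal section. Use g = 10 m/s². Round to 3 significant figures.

μ_k = 0.176

Energy at the top = energy at the end + work done against friction:
mgh = ½mv² + μ_k m g d
mgh = 1841.4 J; ½mv² = 1077.6 J
W_f = 1841.4 − 1077.6 = 763.8 J
μ_k = W_f/(mg·d) = 763.8/(341.0 × 12.7) = 0.1764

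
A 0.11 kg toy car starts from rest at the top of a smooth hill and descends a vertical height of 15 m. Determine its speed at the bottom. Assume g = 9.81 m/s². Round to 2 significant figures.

v = 17 m/s

Energy conservation between the two points: mgh = ½mv²
The mass cancels from both sides.
v = √(2gh) = √(2 × 9.81 × 15) = √294.30 = 17.16 m/s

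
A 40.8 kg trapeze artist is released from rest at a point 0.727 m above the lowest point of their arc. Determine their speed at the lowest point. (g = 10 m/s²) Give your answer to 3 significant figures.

v = 3.81 m/s

Equating total energy at the two states: mgh = ½mv²
v = √(2gh) = √(2 × 10 × 0.727) = √14.540 = 3.813 m/s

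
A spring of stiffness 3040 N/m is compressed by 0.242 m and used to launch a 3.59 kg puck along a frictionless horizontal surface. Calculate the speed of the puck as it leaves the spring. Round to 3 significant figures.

The puck leaves the spring when the spring is at natural length, so ½kx² = ½mv²
v = x√(k/m) = 0.242 × √(3040/3.59) = 7.042 m/s

v = 7.04 m/s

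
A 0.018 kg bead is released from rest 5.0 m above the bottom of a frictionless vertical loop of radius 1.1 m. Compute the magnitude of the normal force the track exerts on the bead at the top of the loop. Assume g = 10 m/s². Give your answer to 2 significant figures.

Energy from release to top (height 2r): mgh = ½mv_top² + mg(2r)
v_top² = 2g(h − 2r) = 2(10)(5.0 − 2.200) = 56.000 m²/s²
At the top, both N and weight point toward the centre: N + mg = mv_top²/r
N = m(v_top²/r − g) = 0.018(56.000/1.1 − 10) = 0.7364 N

N = 0.74 N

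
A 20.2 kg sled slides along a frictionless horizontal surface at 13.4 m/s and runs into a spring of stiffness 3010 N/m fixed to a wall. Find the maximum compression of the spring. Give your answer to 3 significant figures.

Conservation of energy between contact and max compression: ½mv² = ½kx²
x = v√(m/k) = 13.4 × √(20.2/3010) = 1.098 m

x = 1.10 m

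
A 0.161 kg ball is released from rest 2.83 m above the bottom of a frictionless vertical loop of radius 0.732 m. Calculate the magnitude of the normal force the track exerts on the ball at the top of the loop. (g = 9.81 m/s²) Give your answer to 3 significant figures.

Energy from release to top (height 2r): mgh = ½mv_top² + mg(2r)
v_top² = 2g(h − 2r) = 2(9.81)(2.83 − 1.464) = 26.801 m²/s²
At the top, both N and weight point toward the centre: N + mg = mv_top²/r
N = m(v_top²/r − g) = 0.161(26.801/0.732 − 9.81) = 4.315 N

N = 4.32 N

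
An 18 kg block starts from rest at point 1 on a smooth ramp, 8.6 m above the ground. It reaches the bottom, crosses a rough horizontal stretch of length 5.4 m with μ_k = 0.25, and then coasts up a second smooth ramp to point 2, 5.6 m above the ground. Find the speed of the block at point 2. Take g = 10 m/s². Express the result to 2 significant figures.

v = 5.7 m/s

Energy at 1: mgh₁ = (18)(10)(8.6) = 1548.0 J
Friction loss: W_f = μ_k mg d = 243.0 J
At 2: ½mv² + mgh₂ = mgh₁ − W_f
½mv² = 1548.0 − 243.0 − 1008.0 = 297.00 J
v = √(2 × 297.00/18) = 5.745 m/s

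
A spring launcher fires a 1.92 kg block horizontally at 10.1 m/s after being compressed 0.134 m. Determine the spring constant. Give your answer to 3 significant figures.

k = 10900 N/m

Spring PE at full compression equals KE at release: ½kx² = ½mv²
k = mv²/x² = (1.92)(10.1)²/(0.134)² = 10908 N/m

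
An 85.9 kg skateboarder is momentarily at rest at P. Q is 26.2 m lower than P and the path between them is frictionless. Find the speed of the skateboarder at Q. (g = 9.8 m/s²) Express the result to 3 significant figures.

Energy conservation between the two points: mgh = ½mv²
The mass cancels from both sides.
v = √(2gh) = √(2 × 9.8 × 26.2) = √513.52 = 22.66 m/s

v = 22.7 m/s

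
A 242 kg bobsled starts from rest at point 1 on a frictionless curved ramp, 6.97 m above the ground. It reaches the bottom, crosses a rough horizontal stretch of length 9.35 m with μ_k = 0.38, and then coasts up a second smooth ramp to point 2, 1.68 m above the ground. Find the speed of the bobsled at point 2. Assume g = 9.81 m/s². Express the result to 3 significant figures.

Energy at 1: mgh₁ = (242)(9.81)(6.97) = 16547 J
Friction loss: W_f = μ_k mg d = 8435 J
At 2: ½mv² + mgh₂ = mgh₁ − W_f
½mv² = 16547 − 8435 − 3988.4 = 4123.7 J
v = √(2 × 4123.7/242) = 5.838 m/s

v = 5.84 m/s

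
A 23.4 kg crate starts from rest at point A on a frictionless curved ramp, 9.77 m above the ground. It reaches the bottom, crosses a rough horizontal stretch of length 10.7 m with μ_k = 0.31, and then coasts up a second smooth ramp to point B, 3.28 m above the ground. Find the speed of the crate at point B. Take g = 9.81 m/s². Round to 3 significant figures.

v = 7.89 m/s

Energy at A: mgh₁ = (23.4)(9.81)(9.77) = 2242.7 J
Friction loss: W_f = μ_k mg d = 761.4 J
At B: ½mv² + mgh₂ = mgh₁ − W_f
½mv² = 2242.7 − 761.4 − 752.94 = 728.37 J
v = √(2 × 728.37/23.4) = 7.890 m/s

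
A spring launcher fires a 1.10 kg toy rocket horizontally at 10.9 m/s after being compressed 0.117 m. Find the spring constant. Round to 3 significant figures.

Energy stored in the spring equals the launch KE: ½kx² = ½mv²
k = mv²/x² = (1.10)(10.9)²/(0.117)² = 9547 N/m

k = 9550 N/m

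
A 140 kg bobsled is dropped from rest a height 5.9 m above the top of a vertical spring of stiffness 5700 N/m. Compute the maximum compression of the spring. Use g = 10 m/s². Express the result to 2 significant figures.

x = 2.0 m

Take the reference level at the top of the uncompressed spring. At max compression the bobsled has fallen H + x and is momentarily at rest:
mg(H + x) = ½kx²
½(5700)x² − (140)(10)x − (140)(10)(5.9) = 0
2850x² − 1400x − 8260 = 0
x = [1400 + √(1.960e+06 + 9.4164e+07)]/(2 × 2850) = 1.966 m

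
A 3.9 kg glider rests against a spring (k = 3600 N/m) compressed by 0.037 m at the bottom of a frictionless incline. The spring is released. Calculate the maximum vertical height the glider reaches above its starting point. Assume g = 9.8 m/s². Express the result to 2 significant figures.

Energy conservation from release to the highest point: ½kx² = mgh
h = kx²/(2mg) = (3600)(0.037)²/(2 × 3.9 × 9.8) = 0.06447 m

h = 0.064 m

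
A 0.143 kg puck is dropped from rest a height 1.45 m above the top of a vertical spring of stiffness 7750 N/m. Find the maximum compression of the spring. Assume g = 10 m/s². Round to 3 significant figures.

Let x be the compression. The total drop is H + x, and the puck is instantaneously at rest at max compression, so energy conservation gives:
mg(H + x) = ½kx²
½(7750)x² − (0.143)(10)x − (0.143)(10)(1.45) = 0
3875x² − 1.430x − 2.073 = 0
x = [1.430 + √(2.045 + 32139)]/(2 × 3875) = 0.02332 m

x = 0.0233 m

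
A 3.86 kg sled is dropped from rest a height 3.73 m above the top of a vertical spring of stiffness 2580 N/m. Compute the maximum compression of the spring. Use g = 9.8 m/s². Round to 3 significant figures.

Let x be the compression. The total drop is H + x, and the sled is instantaneously at rest at max compression, so energy conservation gives:
mg(H + x) = ½kx²
½(2580)x² − (3.86)(9.8)x − (3.86)(9.8)(3.73) = 0
1290x² − 37.83x − 141.1 = 0
x = [37.83 + √(1431 + 728068)]/(2 × 1290) = 0.3457 m

x = 0.346 m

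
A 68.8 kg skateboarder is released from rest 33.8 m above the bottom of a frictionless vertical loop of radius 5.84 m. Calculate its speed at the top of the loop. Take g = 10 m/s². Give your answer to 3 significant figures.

Energy conservation: mgh = ½mv_top² + mg(2r)
v_top² = 2g(h − 2r) = 2(10)(33.8 − 11.68) = 442.4
v_top = 21.03 m/s

v = 21.0 m/s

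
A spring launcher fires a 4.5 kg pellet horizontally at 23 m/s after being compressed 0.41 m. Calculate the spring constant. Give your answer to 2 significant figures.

Energy stored in the spring equals the launch KE: ½kx² = ½mv²
k = mv²/x² = (4.5)(23)²/(0.41)² = 14161 N/m

k = 14000 N/m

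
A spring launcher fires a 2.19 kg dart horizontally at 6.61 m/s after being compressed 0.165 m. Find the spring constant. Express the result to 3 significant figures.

k = 3510 N/m

Energy stored in the spring equals the launch KE: ½kx² = ½mv²
k = mv²/x² = (2.19)(6.61)²/(0.165)² = 3515 N/m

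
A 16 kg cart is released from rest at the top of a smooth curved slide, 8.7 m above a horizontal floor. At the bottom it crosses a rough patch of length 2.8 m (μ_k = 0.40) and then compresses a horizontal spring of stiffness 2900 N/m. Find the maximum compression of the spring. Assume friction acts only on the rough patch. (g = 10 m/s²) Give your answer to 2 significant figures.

x = 0.91 m

Initial energy: E₁ = mgh = (16)(10)(8.7) = 1392.0 J
Friction removes W_f = μ_k mg d = (0.40)(16)(10)(2.8) = 179.2 J
Energy reaching the spring: E = 1392.0 − 179.2 = 1212.8 J
At max compression ½kx² = E ⇒ x = √(2E/k) = √(2 × 1212.8/2900) = 0.9146 m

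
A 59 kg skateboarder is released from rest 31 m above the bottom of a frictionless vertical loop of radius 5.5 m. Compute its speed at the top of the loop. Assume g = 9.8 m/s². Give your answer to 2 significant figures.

Energy conservation: mgh = ½mv_top² + mg(2r)
v_top² = 2g(h − 2r) = 2(9.8)(31 − 11.00) = 392.0
v_top = 19.80 m/s

v = 20 m/s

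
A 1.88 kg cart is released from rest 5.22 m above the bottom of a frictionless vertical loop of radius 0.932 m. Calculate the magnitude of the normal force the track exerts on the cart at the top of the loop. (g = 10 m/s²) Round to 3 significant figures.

Energy from release to top (height 2r): mgh = ½mv_top² + mg(2r)
v_top² = 2g(h − 2r) = 2(10)(5.22 − 1.864) = 67.120 m²/s²
At the top, both N and weight point toward the centre: N + mg = mv_top²/r
N = m(v_top²/r − g) = 1.88(67.120/0.932 − 10) = 116.6 N

N = 117 N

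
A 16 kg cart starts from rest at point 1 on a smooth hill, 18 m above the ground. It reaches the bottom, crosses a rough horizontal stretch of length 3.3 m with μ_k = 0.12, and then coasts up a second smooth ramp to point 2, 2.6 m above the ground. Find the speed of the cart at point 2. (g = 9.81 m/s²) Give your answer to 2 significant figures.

Energy at 1: mgh₁ = (16)(9.81)(18) = 2825.3 J
Friction loss: W_f = μ_k mg d = 62.16 J
At 2: ½mv² + mgh₂ = mgh₁ − W_f
½mv² = 2825.3 − 62.16 − 408.10 = 2355.0 J
v = √(2 × 2355.0/16) = 17.16 m/s

v = 17 m/s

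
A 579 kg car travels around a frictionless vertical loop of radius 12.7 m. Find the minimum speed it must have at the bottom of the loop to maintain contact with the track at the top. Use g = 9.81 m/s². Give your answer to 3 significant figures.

At the top: mg = mv_top²/r ⇒ v_top² = gr = 124.6 m²/s²
Energy from bottom to top (height 2r): ½mv_bot² = ½mv_top² + mg(2r)
v_bot² = gr + 4gr = 5gr = 622.9
v_bot = √(5gr) = 24.96 m/s

v = 25.0 m/s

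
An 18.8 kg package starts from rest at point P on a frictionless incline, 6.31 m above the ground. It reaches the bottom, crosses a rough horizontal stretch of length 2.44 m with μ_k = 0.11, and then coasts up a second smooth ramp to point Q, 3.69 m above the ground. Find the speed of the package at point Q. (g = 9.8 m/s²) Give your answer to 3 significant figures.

Energy at P: mgh₁ = (18.8)(9.8)(6.31) = 1162.6 J
Friction loss: W_f = μ_k mg d = 49.45 J
At Q: ½mv² + mgh₂ = mgh₁ − W_f
½mv² = 1162.6 − 49.45 − 679.85 = 433.26 J
v = √(2 × 433.26/18.8) = 6.789 m/s

v = 6.79 m/s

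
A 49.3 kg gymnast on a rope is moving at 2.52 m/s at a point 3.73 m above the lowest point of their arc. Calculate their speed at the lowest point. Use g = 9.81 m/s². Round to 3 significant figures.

v = 8.92 m/s

Mechanical energy is conserved (no friction): ½mv₀² + mgh = ½mv²
The mass cancels from both sides.
v² = v₀² + 2gh = (2.52)² + 2(9.81)(3.73) = 79.533
v = √79.533 = 8.918 m/s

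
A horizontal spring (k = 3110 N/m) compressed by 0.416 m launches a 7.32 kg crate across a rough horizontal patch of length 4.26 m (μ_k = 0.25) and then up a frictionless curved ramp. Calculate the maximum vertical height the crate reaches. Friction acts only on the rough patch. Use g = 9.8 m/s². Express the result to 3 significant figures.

h = 2.69 m

Spring energy: E₀ = ½kx² = ½(3110)(0.416)² = 269.10 J
Friction: W_f = μ_k mg d = (0.25)(7.32)(9.8)(4.26) = 76.40 J
Energy at base of ramp: E = 269.10 − 76.40 = 192.70 J
At max height all remaining energy is PE: mgh = E ⇒ h = E/(mg) = 192.70/(7.32 × 9.8) = 2.686 m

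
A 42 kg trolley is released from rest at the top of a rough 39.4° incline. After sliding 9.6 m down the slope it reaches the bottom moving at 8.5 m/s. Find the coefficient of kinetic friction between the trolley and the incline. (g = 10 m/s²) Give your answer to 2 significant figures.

μ_k = 0.33

mgh = ½mv² + μ_k (mg cosθ) L, with h = L sinθ
mgL sinθ = 2559.2 J; ½mv² = 1517.2 J
W_f = 2559.2 − 1517.2 = 1042 J
μ_k = W_f/(mg cosθ · L) = 1042/(324.5 × 9.6) = 0.3344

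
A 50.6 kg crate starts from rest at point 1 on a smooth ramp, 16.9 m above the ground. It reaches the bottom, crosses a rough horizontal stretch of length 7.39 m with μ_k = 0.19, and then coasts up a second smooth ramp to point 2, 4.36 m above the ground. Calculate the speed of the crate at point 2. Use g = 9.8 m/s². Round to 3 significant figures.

v = 14.8 m/s

Energy at 1: mgh₁ = (50.6)(9.8)(16.9) = 8380.4 J
Friction loss: W_f = μ_k mg d = 696.3 J
At 2: ½mv² + mgh₂ = mgh₁ − W_f
½mv² = 8380.4 − 696.3 − 2162.0 = 5522.1 J
v = √(2 × 5522.1/50.6) = 14.77 m/s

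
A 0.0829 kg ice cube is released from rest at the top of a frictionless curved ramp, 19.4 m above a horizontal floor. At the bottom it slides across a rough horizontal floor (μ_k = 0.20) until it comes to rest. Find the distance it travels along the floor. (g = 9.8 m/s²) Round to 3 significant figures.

Energy bookkeeping (friction removes W_f = μ_k N d):
At rest all PE has been dissipated by friction: mgh = μ_k m g d
d = h/μ_k = 19.4/0.20 = 97.00 m

d = 97.0 m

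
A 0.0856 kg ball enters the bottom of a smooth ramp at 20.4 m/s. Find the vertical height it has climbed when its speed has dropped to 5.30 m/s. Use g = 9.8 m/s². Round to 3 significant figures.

Energy balance between the two points: ½mv₁² = ½mv₂² + mgh
h = (v₁² − v₂²)/(2g) = (20.4² − 5.30²)/(2 × 9.8) = 19.80 m

h = 19.8 m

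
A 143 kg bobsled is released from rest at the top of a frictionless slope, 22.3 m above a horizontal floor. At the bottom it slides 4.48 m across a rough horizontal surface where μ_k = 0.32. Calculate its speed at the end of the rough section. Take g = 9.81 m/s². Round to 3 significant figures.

v = 20.2 m/s

Applying the work–energy principle:
mgh = ½mv² + μ_k m g d
W_f = μ_k mg d = (0.32)(143)(9.81)(4.48) = 2011 J
½mv² = mgh − W_f = 31283 − 2011 = 29272 J
v = √(2 × 29272/143) = 20.23 m/s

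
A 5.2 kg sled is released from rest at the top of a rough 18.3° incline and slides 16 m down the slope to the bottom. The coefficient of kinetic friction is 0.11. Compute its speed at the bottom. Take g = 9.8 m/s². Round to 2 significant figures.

v = 8.1 m/s

Energy: mgh = ½mv² + W_f, with h = L sinθ and W_f = μ_k (mg cosθ) L
mgh = mgL sinθ = (5.2)(9.8)(16)sin18.3° = 256.02 J
W_f = μ_k mg cosθ · L = (0.11)(5.2)(9.8)cos18.3°·16 = 85.15 J
½mv² = 256.02 − 85.15 = 170.86 J
v = √(2 × 170.86/5.2) = 8.107 m/s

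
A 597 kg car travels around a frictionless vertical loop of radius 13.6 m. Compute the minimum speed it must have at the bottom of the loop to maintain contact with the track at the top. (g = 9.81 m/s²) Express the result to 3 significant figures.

At the top: mg = mv_top²/r ⇒ v_top² = gr = 133.4 m²/s²
Energy from bottom to top (height 2r): ½mv_bot² = ½mv_top² + mg(2r)
v_bot² = gr + 4gr = 5gr = 667.1
v_bot = √(5gr) = 25.83 m/s

v = 25.8 m/s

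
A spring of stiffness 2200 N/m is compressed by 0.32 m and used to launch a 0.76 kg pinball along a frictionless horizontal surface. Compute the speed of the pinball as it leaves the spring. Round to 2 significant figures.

v = 17 m/s

Conservation of energy: ½kx² = ½mv²
v = x√(k/m) = 0.32 × √(2200/0.76) = 17.22 m/s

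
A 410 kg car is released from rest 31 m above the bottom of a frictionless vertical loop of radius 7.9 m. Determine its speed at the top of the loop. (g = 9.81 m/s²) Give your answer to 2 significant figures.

v = 17 m/s

Energy conservation: mgh = ½mv_top² + mg(2r)
v_top² = 2g(h − 2r) = 2(9.81)(31 − 15.80) = 298.2
v_top = 17.27 m/s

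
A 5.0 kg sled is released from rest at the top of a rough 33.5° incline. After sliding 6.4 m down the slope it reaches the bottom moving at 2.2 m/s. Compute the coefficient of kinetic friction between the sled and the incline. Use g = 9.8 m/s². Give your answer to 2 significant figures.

mgh = ½mv² + μ_k (mg cosθ) L, with h = L sinθ
mgL sinθ = 173.09 J; ½mv² = 12.100 J
W_f = 173.09 − 12.100 = 161.0 J
μ_k = W_f/(mg cosθ · L) = 161.0/(40.86 × 6.4) = 0.6156

μ_k = 0.62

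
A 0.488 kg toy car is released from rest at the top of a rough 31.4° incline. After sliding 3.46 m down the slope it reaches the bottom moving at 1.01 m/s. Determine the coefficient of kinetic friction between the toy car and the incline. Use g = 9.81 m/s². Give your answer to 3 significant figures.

μ_k = 0.593

mgh = ½mv² + μ_k (mg cosθ) L, with h = L sinθ
mgL sinθ = 8.6300 J; ½mv² = 0.24890 J
W_f = 8.6300 − 0.24890 = 8.381 J
μ_k = W_f/(mg cosθ · L) = 8.381/(4.086 × 3.46) = 0.5928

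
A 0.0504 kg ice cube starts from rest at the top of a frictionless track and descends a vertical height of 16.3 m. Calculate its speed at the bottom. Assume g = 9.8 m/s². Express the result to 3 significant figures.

Energy conservation between the two points: mgh = ½mv²
v = √(2gh) = √(2 × 9.8 × 16.3) = √319.48 = 17.87 m/s

v = 17.9 m/s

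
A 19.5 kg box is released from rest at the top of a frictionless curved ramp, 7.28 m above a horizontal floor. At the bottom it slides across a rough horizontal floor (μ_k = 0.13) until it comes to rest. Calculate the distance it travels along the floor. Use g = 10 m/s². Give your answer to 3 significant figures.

Applying the work–energy principle:
At rest all PE has been dissipated by friction: mgh = μ_k m g d
d = h/μ_k = 7.28/0.13 = 56.00 m

d = 56.0 m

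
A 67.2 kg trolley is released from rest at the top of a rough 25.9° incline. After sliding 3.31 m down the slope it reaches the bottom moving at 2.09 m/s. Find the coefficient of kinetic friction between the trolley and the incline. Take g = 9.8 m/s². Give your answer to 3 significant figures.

The energy dissipated by friction is the PE lost minus the KE gained:
mgL sinθ = 952.16 J; ½mv² = 146.77 J
W_f = 952.16 − 146.77 = 805.4 J
μ_k = W_f/(mg cosθ · L) = 805.4/(592.4 × 3.31) = 0.4107

μ_k = 0.411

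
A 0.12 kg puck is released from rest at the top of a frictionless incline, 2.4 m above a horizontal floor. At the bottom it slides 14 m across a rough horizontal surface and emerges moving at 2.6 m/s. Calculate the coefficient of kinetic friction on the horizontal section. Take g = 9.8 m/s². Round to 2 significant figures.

Applying the work–energy principle:
mgh = ½mv² + μ_k m g d
mgh = 2.8224 J; ½mv² = 0.40560 J
W_f = 2.8224 − 0.40560 = 2.417 J
μ_k = W_f/(mg·d) = 2.417/(1.176 × 14) = 0.1468

μ_k = 0.15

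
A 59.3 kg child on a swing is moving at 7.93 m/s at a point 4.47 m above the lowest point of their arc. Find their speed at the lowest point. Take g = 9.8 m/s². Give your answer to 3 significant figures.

v = 12.3 m/s

Mechanical energy is conserved (no friction): ½mv₀² + mgh = ½mv²
v² = v₀² + 2gh = (7.93)² + 2(9.8)(4.47) = 150.50
v = √150.50 = 12.27 m/s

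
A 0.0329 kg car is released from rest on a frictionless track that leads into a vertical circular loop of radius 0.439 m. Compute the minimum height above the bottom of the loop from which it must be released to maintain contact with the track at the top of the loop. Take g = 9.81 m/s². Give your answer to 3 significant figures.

h = 1.10 m

At the top, for minimum speed gravity alone supplies the centripetal force: mg = mv_top²/r ⇒ v_top² = gr = 4.307 m²/s²
Energy conservation from release height h to the top (height 2r): mgh = ½mv_top² + mg(2r)
h = v_top²/(2g) + 2r = r/2 + 2r = 5r/2 = 1.097 m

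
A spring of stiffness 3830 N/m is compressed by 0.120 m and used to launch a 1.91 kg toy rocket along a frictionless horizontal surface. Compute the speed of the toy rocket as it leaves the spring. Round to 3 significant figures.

Spring PE converts entirely to kinetic energy: ½kx² = ½mv²
v = x√(k/m) = 0.120 × √(3830/1.91) = 5.374 m/s

v = 5.37 m/s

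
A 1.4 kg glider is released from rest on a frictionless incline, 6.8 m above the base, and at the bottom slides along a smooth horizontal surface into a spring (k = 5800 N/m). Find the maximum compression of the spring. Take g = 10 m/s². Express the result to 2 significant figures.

x = 0.18 m

At max compression the glider is momentarily at rest: mgh = ½kx²
x = √(2mgh/k) = √(2 × 1.4 × 10 × 6.8 / 5800) = 0.1812 m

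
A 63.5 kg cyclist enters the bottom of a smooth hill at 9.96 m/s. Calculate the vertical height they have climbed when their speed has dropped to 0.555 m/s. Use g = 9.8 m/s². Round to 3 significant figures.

h = 5.05 m

Energy balance between the two points: ½mv₁² = ½mv₂² + mgh
h = (v₁² − v₂²)/(2g) = (9.96² − 0.555²)/(2 × 9.8) = 5.046 m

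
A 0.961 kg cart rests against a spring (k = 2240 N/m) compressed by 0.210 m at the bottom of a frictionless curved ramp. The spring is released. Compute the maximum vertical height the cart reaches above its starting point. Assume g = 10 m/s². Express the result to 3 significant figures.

h = 5.14 m

At maximum height the cart is at rest, so ½kx² = mgh
h = kx²/(2mg) = (2240)(0.210)²/(2 × 0.961 × 10) = 5.140 m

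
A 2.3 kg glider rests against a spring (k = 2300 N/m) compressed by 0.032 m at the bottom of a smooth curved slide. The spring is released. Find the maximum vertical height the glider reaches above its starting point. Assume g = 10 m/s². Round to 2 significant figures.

At maximum height the glider is at rest, so ½kx² = mgh
h = kx²/(2mg) = (2300)(0.032)²/(2 × 2.3 × 10) = 0.05120 m

h = 0.051 m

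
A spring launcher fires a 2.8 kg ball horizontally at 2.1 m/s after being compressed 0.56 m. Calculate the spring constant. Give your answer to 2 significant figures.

k = 39 N/m

Energy stored in the spring equals the launch KE: ½kx² = ½mv²
k = mv²/x² = (2.8)(2.1)²/(0.56)² = 39.38 N/m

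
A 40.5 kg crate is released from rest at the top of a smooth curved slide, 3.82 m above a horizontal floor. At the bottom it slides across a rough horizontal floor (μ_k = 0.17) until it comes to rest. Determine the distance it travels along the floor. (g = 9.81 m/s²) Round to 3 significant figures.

d = 22.5 m

Energy bookkeeping (friction removes W_f = μ_k N d):
At rest all PE has been dissipated by friction: mgh = μ_k m g d
d = h/μ_k = 3.82/0.17 = 22.47 m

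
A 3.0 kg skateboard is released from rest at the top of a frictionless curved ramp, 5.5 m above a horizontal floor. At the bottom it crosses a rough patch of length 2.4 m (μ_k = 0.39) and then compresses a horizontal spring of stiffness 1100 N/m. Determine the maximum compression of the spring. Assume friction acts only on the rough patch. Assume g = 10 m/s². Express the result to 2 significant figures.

Initial energy: E₁ = mgh = (3.0)(10)(5.5) = 165.00 J
Friction removes W_f = μ_k mg d = (0.39)(3.0)(10)(2.4) = 28.08 J
Energy reaching the spring: E = 165.00 − 28.08 = 136.92 J
At max compression ½kx² = E ⇒ x = √(2E/k) = √(2 × 136.92/1100) = 0.4989 m

x = 0.50 m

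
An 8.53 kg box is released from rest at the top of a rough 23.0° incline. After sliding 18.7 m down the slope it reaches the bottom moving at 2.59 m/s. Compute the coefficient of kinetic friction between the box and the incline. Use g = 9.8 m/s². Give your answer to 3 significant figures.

Energy balance down the incline: mg L sinθ − ½mv² = μ_k (mg cosθ) L
mgL sinθ = 610.79 J; ½mv² = 28.610 J
W_f = 610.79 − 28.610 = 582.2 J
μ_k = W_f/(mg cosθ · L) = 582.2/(76.95 × 18.7) = 0.4046

μ_k = 0.405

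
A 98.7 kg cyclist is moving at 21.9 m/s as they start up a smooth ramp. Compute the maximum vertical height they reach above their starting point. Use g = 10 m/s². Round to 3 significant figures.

By energy conservation, ½mv² = mgh
h = v²/(2g) = 21.9²/(2 × 10) = 23.98 m

h = 24.0 m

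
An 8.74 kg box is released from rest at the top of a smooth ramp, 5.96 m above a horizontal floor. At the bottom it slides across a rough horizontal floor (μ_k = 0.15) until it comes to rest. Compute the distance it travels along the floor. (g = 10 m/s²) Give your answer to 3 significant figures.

Energy at the top = energy at the end + work done against friction:
At rest all PE has been dissipated by friction: mgh = μ_k m g d
d = h/μ_k = 5.96/0.15 = 39.73 m

d = 39.7 m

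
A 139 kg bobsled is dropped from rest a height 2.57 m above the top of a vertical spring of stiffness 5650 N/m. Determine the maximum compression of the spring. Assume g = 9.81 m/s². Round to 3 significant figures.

Measuring PE from the top of the relaxed spring, at max compression the bobsled has dropped H + x with zero KE, so:
mg(H + x) = ½kx²
½(5650)x² − (139)(9.81)x − (139)(9.81)(2.57) = 0
2825x² − 1364x − 3504 = 0
x = [1364 + √(1.859e+06 + 3.9600e+07)]/(2 × 2825) = 1.381 m

x = 1.38 m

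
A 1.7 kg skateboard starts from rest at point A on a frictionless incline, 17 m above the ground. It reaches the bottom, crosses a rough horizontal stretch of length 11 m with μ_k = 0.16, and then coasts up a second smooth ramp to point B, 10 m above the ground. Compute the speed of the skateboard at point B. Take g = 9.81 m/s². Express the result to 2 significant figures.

Energy at A: mgh₁ = (1.7)(9.81)(17) = 283.51 J
Friction loss: W_f = μ_k mg d = 29.35 J
At B: ½mv² + mgh₂ = mgh₁ − W_f
½mv² = 283.51 − 29.35 − 166.77 = 87.387 J
v = √(2 × 87.387/1.7) = 10.14 m/s

v = 10 m/s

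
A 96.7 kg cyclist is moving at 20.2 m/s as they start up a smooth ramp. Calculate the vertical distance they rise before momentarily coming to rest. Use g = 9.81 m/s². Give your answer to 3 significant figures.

h = 20.8 m

By energy conservation, ½mv² = mgh
h = v²/(2g) = 20.2²/(2 × 9.81) = 20.80 m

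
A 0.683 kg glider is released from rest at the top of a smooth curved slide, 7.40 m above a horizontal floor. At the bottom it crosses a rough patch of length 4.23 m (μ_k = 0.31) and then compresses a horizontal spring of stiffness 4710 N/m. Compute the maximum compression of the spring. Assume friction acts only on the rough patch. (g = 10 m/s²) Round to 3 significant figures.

x = 0.133 m

Initial energy: E₁ = mgh = (0.683)(10)(7.40) = 50.542 J
Friction removes W_f = μ_k mg d = (0.31)(0.683)(10)(4.23) = 8.956 J
Energy reaching the spring: E = 50.542 − 8.956 = 41.586 J
At max compression ½kx² = E ⇒ x = √(2E/k) = √(2 × 41.586/4710) = 0.1329 m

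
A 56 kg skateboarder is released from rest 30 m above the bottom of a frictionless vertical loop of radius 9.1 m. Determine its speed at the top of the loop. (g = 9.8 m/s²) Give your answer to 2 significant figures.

Energy conservation: mgh = ½mv_top² + mg(2r)
v_top² = 2g(h − 2r) = 2(9.8)(30 − 18.20) = 231.3
v_top = 15.21 m/s

v = 15 m/s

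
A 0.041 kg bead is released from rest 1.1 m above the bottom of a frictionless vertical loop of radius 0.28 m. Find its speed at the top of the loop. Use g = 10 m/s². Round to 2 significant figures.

v = 3.3 m/s

Energy conservation: mgh = ½mv_top² + mg(2r)
v_top² = 2g(h − 2r) = 2(10)(1.1 − 0.5600) = 10.80
v_top = 3.286 m/s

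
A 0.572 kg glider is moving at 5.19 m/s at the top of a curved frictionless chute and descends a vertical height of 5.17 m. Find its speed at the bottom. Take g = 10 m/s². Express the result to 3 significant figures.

v = 11.4 m/s

Energy conservation between the two points: ½mv₀² + mgh = ½mv²
v² = v₀² + 2gh = (5.19)² + 2(10)(5.17) = 130.34
v = √130.34 = 11.42 m/s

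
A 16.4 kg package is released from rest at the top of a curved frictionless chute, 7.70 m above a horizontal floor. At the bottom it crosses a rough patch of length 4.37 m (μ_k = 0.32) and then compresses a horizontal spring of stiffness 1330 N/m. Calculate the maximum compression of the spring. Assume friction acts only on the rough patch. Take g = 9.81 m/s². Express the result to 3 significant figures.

Initial energy: E₁ = mgh = (16.4)(9.81)(7.70) = 1238.8 J
Friction removes W_f = μ_k mg d = (0.32)(16.4)(9.81)(4.37) = 225.0 J
Energy reaching the spring: E = 1238.8 − 225.0 = 1013.8 J
At max compression ½kx² = E ⇒ x = √(2E/k) = √(2 × 1013.8/1330) = 1.235 m

x = 1.23 m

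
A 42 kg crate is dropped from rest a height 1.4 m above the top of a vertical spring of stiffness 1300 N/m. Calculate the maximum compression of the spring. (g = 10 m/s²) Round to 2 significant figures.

Take the reference level at the top of the uncompressed spring. At max compression the crate has fallen H + x and is momentarily at rest:
mg(H + x) = ½kx²
½(1300)x² − (42)(10)x − (42)(10)(1.4) = 0
650.0x² − 420.0x − 588.0 = 0
x = [420.0 + √(176400 + 1.5288e+06)]/(2 × 650.0) = 1.328 m

x = 1.3 m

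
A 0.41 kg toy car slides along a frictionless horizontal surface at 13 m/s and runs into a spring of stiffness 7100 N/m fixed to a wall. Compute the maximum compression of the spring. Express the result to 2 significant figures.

Conservation of energy between contact and max compression: ½mv² = ½kx²
x = v√(m/k) = 13 × √(0.41/7100) = 0.09879 m

x = 0.099 m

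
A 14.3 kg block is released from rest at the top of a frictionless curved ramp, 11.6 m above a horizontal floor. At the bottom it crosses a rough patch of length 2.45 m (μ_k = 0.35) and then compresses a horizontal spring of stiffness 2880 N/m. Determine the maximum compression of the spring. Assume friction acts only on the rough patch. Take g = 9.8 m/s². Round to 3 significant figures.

x = 1.02 m

Initial energy: E₁ = mgh = (14.3)(9.8)(11.6) = 1625.6 J
Friction removes W_f = μ_k mg d = (0.35)(14.3)(9.8)(2.45) = 120.2 J
Energy reaching the spring: E = 1625.6 − 120.2 = 1505.5 J
At max compression ½kx² = E ⇒ x = √(2E/k) = √(2 × 1505.5/2880) = 1.022 m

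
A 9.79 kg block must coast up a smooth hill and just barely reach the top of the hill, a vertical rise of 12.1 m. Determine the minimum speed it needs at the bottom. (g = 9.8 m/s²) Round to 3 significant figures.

At the top it is momentarily at rest, so all KE converts to PE: ½mv² = mgh
v = √(2gh) = √(2 × 9.8 × 12.1) = 15.40 m/s

v = 15.4 m/s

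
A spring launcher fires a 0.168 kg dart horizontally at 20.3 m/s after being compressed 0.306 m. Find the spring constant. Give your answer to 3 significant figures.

k = 739 N/m

½kx² = ½mv²
k = mv²/x² = (0.168)(20.3)²/(0.306)² = 739.4 N/m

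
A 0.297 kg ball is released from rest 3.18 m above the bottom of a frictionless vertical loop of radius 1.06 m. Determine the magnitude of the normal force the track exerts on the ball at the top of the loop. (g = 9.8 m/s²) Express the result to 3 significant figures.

N = 2.91 N

Energy from release to top (height 2r): mgh = ½mv_top² + mg(2r)
v_top² = 2g(h − 2r) = 2(9.8)(3.18 − 2.120) = 20.776 m²/s²
At the top, both N and weight point toward the centre: N + mg = mv_top²/r
N = m(v_top²/r − g) = 0.297(20.776/1.06 − 9.8) = 2.911 N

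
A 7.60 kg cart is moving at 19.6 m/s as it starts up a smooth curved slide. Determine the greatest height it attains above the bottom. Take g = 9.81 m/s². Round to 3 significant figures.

By energy conservation, ½mv² = mgh
h = v²/(2g) = 19.6²/(2 × 9.81) = 19.58 m

h = 19.6 m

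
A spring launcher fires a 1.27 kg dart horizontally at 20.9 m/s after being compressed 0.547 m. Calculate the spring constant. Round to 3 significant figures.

Energy stored in the spring equals the launch KE: ½kx² = ½mv²
k = mv²/x² = (1.27)(20.9)²/(0.547)² = 1854 N/m

k = 1850 N/m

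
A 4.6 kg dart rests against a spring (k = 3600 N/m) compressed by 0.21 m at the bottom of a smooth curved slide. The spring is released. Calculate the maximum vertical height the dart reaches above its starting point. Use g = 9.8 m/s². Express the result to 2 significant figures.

h = 1.8 m

All spring PE becomes gravitational PE at the highest point: ½kx² = mgh
h = kx²/(2mg) = (3600)(0.21)²/(2 × 4.6 × 9.8) = 1.761 m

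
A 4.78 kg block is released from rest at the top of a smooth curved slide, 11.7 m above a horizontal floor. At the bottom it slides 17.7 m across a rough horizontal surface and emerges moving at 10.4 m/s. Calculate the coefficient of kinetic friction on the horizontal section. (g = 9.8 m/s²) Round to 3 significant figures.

Energy bookkeeping (friction removes W_f = μ_k N d):
mgh = ½mv² + μ_k m g d
mgh = 548.07 J; ½mv² = 258.50 J
W_f = 548.07 − 258.50 = 289.6 J
μ_k = W_f/(mg·d) = 289.6/(46.84 × 17.7) = 0.3492

μ_k = 0.349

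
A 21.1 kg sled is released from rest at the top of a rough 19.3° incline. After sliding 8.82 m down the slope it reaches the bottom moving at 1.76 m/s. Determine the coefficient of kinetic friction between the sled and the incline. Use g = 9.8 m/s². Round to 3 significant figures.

The energy dissipated by friction is the PE lost minus the KE gained:
mgL sinθ = 602.79 J; ½mv² = 32.680 J
W_f = 602.79 − 32.680 = 570.1 J
μ_k = W_f/(mg cosθ · L) = 570.1/(195.2 × 8.82) = 0.3312

μ_k = 0.331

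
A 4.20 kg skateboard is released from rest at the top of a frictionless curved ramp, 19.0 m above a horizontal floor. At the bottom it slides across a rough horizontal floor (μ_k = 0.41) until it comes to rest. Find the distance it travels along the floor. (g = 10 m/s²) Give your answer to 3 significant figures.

Energy bookkeeping (friction removes W_f = μ_k N d):
At rest all PE has been dissipated by friction: mgh = μ_k m g d
d = h/μ_k = 19.0/0.41 = 46.34 m

d = 46.3 m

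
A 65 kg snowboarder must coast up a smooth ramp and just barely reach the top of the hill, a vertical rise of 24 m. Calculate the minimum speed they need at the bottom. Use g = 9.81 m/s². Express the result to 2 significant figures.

v = 22 m/s

At the top they are momentarily at rest, so all KE converts to PE: ½mv² = mgh
v = √(2gh) = √(2 × 9.81 × 24) = 21.70 m/s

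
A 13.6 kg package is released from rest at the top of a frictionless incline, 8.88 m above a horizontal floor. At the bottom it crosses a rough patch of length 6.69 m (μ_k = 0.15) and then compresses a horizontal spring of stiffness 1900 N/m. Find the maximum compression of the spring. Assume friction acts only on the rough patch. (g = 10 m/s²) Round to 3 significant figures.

Initial energy: E₁ = mgh = (13.6)(10)(8.88) = 1207.7 J
Friction removes W_f = μ_k mg d = (0.15)(13.6)(10)(6.69) = 136.5 J
Energy reaching the spring: E = 1207.7 − 136.5 = 1071.2 J
At max compression ½kx² = E ⇒ x = √(2E/k) = √(2 × 1071.2/1900) = 1.062 m

x = 1.06 m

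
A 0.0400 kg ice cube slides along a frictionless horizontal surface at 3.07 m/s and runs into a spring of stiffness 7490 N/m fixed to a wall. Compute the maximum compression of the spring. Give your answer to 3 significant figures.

x = 0.00709 m

All KE is stored as spring PE at maximum compression: ½mv² = ½kx²
x = v√(m/k) = 3.07 × √(0.0400/7490) = 0.007095 m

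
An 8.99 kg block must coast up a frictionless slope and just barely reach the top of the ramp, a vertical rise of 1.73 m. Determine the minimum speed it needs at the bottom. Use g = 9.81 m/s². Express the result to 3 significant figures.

At the top it is momentarily at rest, so all KE converts to PE: ½mv² = mgh
v = √(2gh) = √(2 × 9.81 × 1.73) = 5.826 m/s

v = 5.83 m/s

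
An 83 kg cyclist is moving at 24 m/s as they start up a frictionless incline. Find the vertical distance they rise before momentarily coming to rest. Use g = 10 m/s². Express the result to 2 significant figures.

h = 29 m

By energy conservation, ½mv² = mgh
h = v²/(2g) = 24²/(2 × 10) = 28.80 m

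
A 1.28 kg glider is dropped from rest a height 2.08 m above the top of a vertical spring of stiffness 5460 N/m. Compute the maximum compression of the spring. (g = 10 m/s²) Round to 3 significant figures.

x = 0.101 m

Let x be the compression. The total drop is H + x, and the glider is instantaneously at rest at max compression, so energy conservation gives:
mg(H + x) = ½kx²
½(5460)x² − (1.28)(10)x − (1.28)(10)(2.08) = 0
2730x² − 12.80x − 26.62 = 0
x = [12.80 + √(163.8 + 290734)]/(2 × 2730) = 0.1011 m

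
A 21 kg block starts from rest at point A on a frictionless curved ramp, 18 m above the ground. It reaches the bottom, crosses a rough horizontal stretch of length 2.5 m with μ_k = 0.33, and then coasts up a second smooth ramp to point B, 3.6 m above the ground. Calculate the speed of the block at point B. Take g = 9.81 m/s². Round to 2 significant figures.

v = 16 m/s

Energy at A: mgh₁ = (21)(9.81)(18) = 3708.2 J
Friction loss: W_f = μ_k mg d = 170.0 J
At B: ½mv² + mgh₂ = mgh₁ − W_f
½mv² = 3708.2 − 170.0 − 741.64 = 2796.6 J
v = √(2 × 2796.6/21) = 16.32 m/s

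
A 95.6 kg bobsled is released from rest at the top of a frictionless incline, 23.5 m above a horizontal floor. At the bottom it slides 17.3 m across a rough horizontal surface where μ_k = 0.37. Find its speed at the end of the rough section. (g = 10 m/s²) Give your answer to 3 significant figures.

v = 18.5 m/s

Applying the work–energy principle:
mgh = ½mv² + μ_k m g d
W_f = μ_k mg d = (0.37)(95.6)(10)(17.3) = 6119 J
½mv² = mgh − W_f = 22466 − 6119 = 16347 J
v = √(2 × 16347/95.6) = 18.49 m/s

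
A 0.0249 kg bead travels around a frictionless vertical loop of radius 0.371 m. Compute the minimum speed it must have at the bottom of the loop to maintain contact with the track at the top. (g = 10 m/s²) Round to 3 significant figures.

v = 4.31 m/s

At the top: mg = mv_top²/r ⇒ v_top² = gr = 3.710 m²/s²
Energy from bottom to top (height 2r): ½mv_bot² = ½mv_top² + mg(2r)
v_bot² = gr + 4gr = 5gr = 18.55
v_bot = √(5gr) = 4.307 m/s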